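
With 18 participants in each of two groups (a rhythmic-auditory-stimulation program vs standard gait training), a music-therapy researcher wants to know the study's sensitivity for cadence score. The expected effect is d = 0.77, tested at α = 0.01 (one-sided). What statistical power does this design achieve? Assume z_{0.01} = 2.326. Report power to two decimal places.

power ≈ 0.49

For two equal groups, power = Φ(d·√(n/2) − z_{α}).
d·√(n/2) = 0.77 × √(18/2) = 0.77 × 3.000 = 2.310.
z_β = 2.310 − 2.326 = -0.016.
Power = Φ(-0.016) = 0.494.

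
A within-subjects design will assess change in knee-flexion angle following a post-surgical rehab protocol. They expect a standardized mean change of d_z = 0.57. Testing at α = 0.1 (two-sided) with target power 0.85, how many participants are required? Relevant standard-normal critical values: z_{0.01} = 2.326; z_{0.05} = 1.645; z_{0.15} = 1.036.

For a paired (one-sample on differences) test: n = ((z_{α/2} + z_β) / d)².
z_{α/2} + z_β = 1.645 + 1.036 = 2.681.
n = (2.681 / 0.57)² = 4.704² = 22.12.
Round up.

n = 23 pairs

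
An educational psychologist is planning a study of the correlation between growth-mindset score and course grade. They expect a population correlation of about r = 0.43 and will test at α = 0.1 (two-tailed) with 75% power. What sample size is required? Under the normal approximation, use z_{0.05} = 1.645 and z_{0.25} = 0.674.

Fisher's z: C = ½·ln((1+r)/(1−r)) = ½·ln(2.5088) = 0.4599.
n = ((z_{α/2} + z_β)/C)² + 3.
(1.645 + 0.674) / 0.4599 = 2.319 / 0.4599 = 5.042.
n = 5.042² + 3 = 25.43 + 3 = 28.4.
Round up.

n = 29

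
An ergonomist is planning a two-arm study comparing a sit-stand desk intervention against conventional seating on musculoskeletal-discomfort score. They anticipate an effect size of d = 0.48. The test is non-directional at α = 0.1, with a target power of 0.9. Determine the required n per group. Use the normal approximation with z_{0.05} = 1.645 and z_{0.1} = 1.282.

For two independent groups with equal n: n = 2·((z_{α/2} + z_β) / d)².
z_{α/2} + z_β = 1.645 + 1.282 = 2.927.
n = 2 × (2.927 / 0.48)² = 2 × 6.098² = 2 × 37.18 = 74.4.
Round up to the next whole participant.

n = 75 per group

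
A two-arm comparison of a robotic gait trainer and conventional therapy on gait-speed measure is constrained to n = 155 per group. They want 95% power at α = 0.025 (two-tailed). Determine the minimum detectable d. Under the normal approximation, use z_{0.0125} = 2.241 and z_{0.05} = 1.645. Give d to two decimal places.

d_min ≈ 0.44

For two independent groups of n = 155 each: d_min = (z_{α/2} + z_β)·√(2/n).
z-sum = 2.241 + 1.645 = 3.886.
d_min = 3.886 × √(2/155) = 3.886 × 0.1136 = 0.441.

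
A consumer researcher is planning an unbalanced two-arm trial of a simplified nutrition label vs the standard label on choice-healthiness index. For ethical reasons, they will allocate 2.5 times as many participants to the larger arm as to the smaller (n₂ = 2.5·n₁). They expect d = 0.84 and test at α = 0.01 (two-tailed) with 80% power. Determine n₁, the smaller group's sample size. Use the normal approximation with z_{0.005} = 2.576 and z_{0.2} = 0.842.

n₁ = 24

With allocation ratio k = n₂/n₁ = 2.5, Var(x̄₁−x̄₂) = σ²(1/n₁ + 1/(k·n₁)) = σ²·(k+1)/(k·n₁).
So n₁ = (1 + 1/k)·((z_{α/2} + z_β)/d)² = 1.400 × (3.418/0.84)².
n₁ = 1.400 × 16.56 = 23.2.
Round up: n₁ = 24, giving n₂ = 2.5 × 24 = 60.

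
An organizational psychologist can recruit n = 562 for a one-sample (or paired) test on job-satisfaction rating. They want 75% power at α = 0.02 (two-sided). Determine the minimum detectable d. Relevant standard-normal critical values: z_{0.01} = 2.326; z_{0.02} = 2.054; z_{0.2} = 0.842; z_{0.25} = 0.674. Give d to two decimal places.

For a single sample (or paired design) of n = 562: d_min = (z_{α/2} + z_β)/√n.
z-sum = 2.326 + 0.674 = 3.000.
d_min = 3.000 / √562 = 3.000 / 23.707 = 0.127.

d_min ≈ 0.13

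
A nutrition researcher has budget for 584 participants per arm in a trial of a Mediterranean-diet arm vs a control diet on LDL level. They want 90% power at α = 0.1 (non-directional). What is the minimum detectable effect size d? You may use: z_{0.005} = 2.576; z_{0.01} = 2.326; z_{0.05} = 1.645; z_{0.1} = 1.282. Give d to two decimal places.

For two independent groups of n = 584 each: d_min = (z_{α/2} + z_β)·√(2/n).
z-sum = 1.645 + 1.282 = 2.927.
d_min = 2.927 × √(2/584) = 2.927 × 0.0585 = 0.171.

d_min ≈ 0.17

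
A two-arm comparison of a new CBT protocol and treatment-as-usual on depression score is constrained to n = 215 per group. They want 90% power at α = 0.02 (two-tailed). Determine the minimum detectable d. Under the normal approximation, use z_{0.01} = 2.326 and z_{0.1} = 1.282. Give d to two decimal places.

d_min ≈ 0.35

For two independent groups of n = 215 each: d_min = (z_{α/2} + z_β)·√(2/n).
z-sum = 2.326 + 1.282 = 3.608.
d_min = 3.608 × √(2/215) = 3.608 × 0.0964 = 0.348.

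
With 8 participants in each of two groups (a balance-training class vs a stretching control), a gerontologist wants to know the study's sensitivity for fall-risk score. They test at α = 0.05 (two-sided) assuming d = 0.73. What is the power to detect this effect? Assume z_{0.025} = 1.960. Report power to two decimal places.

power ≈ 0.31

For two equal groups, power = Φ(d·√(n/2) − z_{α/2}).
d·√(n/2) = 0.73 × √(8/2) = 0.73 × 2.000 = 1.460.
z_β = 1.460 − 1.960 = -0.500.
Power = Φ(-0.500) = 0.309.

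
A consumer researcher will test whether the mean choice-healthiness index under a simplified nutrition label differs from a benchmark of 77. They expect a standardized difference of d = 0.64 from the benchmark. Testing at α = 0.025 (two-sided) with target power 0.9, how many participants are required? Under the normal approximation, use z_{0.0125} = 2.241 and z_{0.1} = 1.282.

n = 31

For a one-sample test: n = ((z_{α/2} + z_β) / d)².
z_{α/2} + z_β = 2.241 + 1.282 = 3.523.
n = (3.523 / 0.64)² = 5.505² = 30.30.
Round up.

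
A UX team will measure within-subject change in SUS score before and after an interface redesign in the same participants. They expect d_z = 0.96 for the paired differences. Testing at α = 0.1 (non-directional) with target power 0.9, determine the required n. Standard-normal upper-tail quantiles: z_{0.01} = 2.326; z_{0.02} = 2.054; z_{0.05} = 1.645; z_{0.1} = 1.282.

n = 10 pairs

For a paired (one-sample on differences) test: n = ((z_{α/2} + z_β) / d)².
z_{α/2} + z_β = 1.645 + 1.282 = 2.927.
n = (2.927 / 0.96)² = 3.049² = 9.30.
Round up.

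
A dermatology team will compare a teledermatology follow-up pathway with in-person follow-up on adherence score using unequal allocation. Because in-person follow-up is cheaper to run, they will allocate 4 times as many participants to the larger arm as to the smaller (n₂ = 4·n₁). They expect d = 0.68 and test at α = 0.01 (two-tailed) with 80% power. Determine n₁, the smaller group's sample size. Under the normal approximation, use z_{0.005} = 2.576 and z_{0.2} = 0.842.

n₁ = 32

With allocation ratio k = n₂/n₁ = 4, Var(x̄₁−x̄₂) = σ²(1/n₁ + 1/(k·n₁)) = σ²·(k+1)/(k·n₁).
So n₁ = (1 + 1/k)·((z_{α/2} + z_β)/d)² = 1.250 × (3.418/0.68)².
n₁ = 1.250 × 25.27 = 31.6.
Round up: n₁ = 32, giving n₂ = 4 × 32 = 128.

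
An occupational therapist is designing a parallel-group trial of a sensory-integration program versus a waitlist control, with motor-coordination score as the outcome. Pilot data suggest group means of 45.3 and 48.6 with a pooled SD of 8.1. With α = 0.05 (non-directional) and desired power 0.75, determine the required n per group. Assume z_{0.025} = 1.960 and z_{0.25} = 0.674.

Cohen's d = |M₁ − M₂| / SD_pooled = |45.3 − 48.6| / 8.1 = 3.3 / 8.1 = 0.407.
For two independent groups with equal n: n = 2·((z_{α/2} + z_β) / d)².
z_{α/2} + z_β = 1.960 + 0.674 = 2.634.
n = 2 × (2.634 / 0.407)² = 2 × 6.472² = 2 × 41.88 = 83.8.
Round up to the next whole participant.

n = 84 per group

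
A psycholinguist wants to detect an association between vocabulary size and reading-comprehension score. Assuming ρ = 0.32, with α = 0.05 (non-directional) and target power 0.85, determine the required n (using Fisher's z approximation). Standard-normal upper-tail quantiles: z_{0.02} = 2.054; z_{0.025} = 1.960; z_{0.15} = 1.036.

Fisher's z: C = ½·ln((1+r)/(1−r)) = ½·ln(1.9412) = 0.3316.
n = ((z_{α/2} + z_β)/C)² + 3.
(1.960 + 1.036) / 0.3316 = 2.996 / 0.3316 = 9.035.
n = 9.035² + 3 = 81.63 + 3 = 84.6.
Round up.

n = 85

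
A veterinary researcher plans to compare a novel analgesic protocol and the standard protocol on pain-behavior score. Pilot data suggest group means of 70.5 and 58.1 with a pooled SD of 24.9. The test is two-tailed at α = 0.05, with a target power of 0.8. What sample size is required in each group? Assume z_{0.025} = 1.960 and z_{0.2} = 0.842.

n = 64 per group

Cohen's d = |M₁ − M₂| / SD_pooled = |70.5 − 58.1| / 24.9 = 12.4 / 24.9 = 0.498.
For two independent groups with equal n: n = 2·((z_{α/2} + z_β) / d)².
z_{α/2} + z_β = 1.960 + 0.842 = 2.802.
n = 2 × (2.802 / 0.498)² = 2 × 5.627² = 2 × 31.66 = 63.3.
Round up to the next whole participant.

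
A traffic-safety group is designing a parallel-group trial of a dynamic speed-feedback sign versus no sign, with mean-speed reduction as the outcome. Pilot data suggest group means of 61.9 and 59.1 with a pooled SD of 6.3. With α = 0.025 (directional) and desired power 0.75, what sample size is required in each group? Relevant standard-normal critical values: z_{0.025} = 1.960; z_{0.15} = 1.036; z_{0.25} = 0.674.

n = 71 per group

Cohen's d = |M₁ − M₂| / SD_pooled = |61.9 − 59.1| / 6.3 = 2.8 / 6.3 = 0.444.
For two independent groups with equal n: n = 2·((z_{α} + z_β) / d)².
z_{α} + z_β = 1.960 + 0.674 = 2.634.
n = 2 × (2.634 / 0.444)² = 2 × 5.932² = 2 × 35.19 = 70.4.
Round up to the next whole participant.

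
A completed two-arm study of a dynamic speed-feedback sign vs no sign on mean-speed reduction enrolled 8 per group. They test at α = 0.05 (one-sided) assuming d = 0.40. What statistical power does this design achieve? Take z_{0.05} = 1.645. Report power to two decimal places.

For two equal groups, power = Φ(d·√(n/2) − z_{α}).
d·√(n/2) = 0.40 × √(8/2) = 0.40 × 2.000 = 0.800.
z_β = 0.800 − 1.645 = -0.845.
Power = Φ(-0.845) = 0.199.

power ≈ 0.20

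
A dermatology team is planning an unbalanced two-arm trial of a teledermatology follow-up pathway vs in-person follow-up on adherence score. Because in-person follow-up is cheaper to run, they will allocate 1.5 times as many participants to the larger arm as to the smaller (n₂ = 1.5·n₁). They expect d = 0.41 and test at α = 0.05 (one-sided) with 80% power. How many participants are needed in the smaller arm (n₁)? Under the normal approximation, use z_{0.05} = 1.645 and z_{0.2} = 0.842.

With allocation ratio k = n₂/n₁ = 1.5, Var(x̄₁−x̄₂) = σ²(1/n₁ + 1/(k·n₁)) = σ²·(k+1)/(k·n₁).
So n₁ = (1 + 1/k)·((z_{α} + z_β)/d)² = 1.667 × (2.487/0.41)².
n₁ = 1.667 × 36.79 = 61.3.
Round up: n₁ = 62, giving n₂ = 1.5 × 62 = 93.

n₁ = 62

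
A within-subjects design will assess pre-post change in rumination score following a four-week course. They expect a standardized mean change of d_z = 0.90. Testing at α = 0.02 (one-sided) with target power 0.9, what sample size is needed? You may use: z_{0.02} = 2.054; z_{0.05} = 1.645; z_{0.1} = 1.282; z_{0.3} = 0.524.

For a paired (one-sample on differences) test: n = ((z_{α} + z_β) / d)².
z_{α} + z_β = 2.054 + 1.282 = 3.336.
n = (3.336 / 0.90)² = 3.707² = 13.74.
Round up.

n = 14 pairs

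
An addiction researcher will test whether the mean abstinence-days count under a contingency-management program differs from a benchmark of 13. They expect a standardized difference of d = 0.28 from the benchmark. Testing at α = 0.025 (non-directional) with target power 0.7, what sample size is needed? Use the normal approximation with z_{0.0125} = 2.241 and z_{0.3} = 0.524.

For a one-sample test: n = ((z_{α/2} + z_β) / d)².
z_{α/2} + z_β = 2.241 + 0.524 = 2.765.
n = (2.765 / 0.28)² = 9.875² = 97.52.
Round up.

n = 98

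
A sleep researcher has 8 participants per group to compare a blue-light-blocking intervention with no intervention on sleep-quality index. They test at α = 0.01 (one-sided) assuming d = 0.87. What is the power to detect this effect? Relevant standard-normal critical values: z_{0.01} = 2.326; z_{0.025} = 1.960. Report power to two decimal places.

For two equal groups, power = Φ(d·√(n/2) − z_{α}).
d·√(n/2) = 0.87 × √(8/2) = 0.87 × 2.000 = 1.740.
z_β = 1.740 − 2.326 = -0.586.
Power = Φ(-0.586) = 0.279.

power ≈ 0.28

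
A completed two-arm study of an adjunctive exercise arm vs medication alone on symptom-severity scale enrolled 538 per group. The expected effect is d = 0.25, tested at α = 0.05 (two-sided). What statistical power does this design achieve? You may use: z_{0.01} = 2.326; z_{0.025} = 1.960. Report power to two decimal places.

power ≈ 0.98

For two equal groups, power = Φ(d·√(n/2) − z_{α/2}).
d·√(n/2) = 0.25 × √(538/2) = 0.25 × 16.401 = 4.100.
z_β = 4.100 − 1.960 = 2.140.
Power = Φ(2.140) = 0.984.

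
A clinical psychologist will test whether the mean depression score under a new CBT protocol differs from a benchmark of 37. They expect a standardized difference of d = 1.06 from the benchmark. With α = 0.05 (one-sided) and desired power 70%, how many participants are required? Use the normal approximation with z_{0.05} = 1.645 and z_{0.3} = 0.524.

n = 5

For a one-sample test: n = ((z_{α} + z_β) / d)².
z_{α} + z_β = 1.645 + 0.524 = 2.169.
n = (2.169 / 1.06)² = 2.046² = 4.19.
Round up.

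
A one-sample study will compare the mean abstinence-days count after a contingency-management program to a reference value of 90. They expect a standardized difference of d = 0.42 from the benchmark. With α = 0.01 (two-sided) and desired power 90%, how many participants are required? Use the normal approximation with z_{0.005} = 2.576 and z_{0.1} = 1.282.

For a one-sample test: n = ((z_{α/2} + z_β) / d)².
z_{α/2} + z_β = 2.576 + 1.282 = 3.858.
n = (3.858 / 0.42)² = 9.186² = 84.38.
Round up.

n = 85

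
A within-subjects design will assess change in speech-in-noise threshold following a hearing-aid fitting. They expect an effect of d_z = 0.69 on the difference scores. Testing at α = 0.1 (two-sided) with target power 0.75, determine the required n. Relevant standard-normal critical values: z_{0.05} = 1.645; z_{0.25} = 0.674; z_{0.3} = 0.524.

For a paired (one-sample on differences) test: n = ((z_{α/2} + z_β) / d)².
z_{α/2} + z_β = 1.645 + 0.674 = 2.319.
n = (2.319 / 0.69)² = 3.361² = 11.30.
Round up.

n = 12 pairs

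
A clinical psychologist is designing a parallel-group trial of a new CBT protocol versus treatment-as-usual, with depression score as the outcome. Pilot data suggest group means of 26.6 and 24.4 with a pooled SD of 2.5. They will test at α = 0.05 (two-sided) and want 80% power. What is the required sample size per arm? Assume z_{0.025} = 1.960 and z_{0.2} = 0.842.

n = 21 per group

Cohen's d = |M₁ − M₂| / SD_pooled = |26.6 − 24.4| / 2.5 = 2.2 / 2.5 = 0.880.
For two independent groups with equal n: n = 2·((z_{α/2} + z_β) / d)².
z_{α/2} + z_β = 1.960 + 0.842 = 2.802.
n = 2 × (2.802 / 0.880)² = 2 × 3.184² = 2 × 10.14 = 20.3.
Round up to the next whole participant.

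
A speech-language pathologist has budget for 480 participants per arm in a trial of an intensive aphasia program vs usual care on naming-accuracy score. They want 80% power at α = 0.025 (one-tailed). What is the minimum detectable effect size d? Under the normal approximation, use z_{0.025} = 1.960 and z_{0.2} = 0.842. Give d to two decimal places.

For two independent groups of n = 480 each: d_min = (z_{α} + z_β)·√(2/n).
z-sum = 1.960 + 0.842 = 2.802.
d_min = 2.802 × √(2/480) = 2.802 × 0.0645 = 0.181.

d_min ≈ 0.18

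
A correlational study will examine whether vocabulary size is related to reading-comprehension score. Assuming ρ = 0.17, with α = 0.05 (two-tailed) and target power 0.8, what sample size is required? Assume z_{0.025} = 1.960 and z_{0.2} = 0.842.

Fisher's z: C = ½·ln((1+r)/(1−r)) = ½·ln(1.4096) = 0.1717.
n = ((z_{α/2} + z_β)/C)² + 3.
(1.960 + 0.842) / 0.1717 = 2.802 / 0.1717 = 16.319.
n = 16.319² + 3 = 266.32 + 3 = 269.3.
Round up.

n = 270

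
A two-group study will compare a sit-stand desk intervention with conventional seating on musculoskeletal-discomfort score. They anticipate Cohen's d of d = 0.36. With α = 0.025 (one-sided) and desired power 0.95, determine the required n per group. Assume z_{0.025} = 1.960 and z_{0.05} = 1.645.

n = 201 per group

For two independent groups with equal n: n = 2·((z_{α} + z_β) / d)².
z_{α} + z_β = 1.960 + 1.645 = 3.605.
n = 2 × (3.605 / 0.36)² = 2 × 10.014² = 2 × 100.28 = 200.6.
Round up to the next whole participant.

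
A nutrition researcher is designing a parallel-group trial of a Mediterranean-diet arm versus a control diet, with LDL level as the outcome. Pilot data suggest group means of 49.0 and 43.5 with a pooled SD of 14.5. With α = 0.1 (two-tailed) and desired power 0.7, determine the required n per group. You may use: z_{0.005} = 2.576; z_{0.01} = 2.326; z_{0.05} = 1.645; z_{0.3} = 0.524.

Cohen's d = |M₁ − M₂| / SD_pooled = |49.0 − 43.5| / 14.5 = 5.5 / 14.5 = 0.379.
For two independent groups with equal n: n = 2·((z_{α/2} + z_β) / d)².
z_{α/2} + z_β = 1.645 + 0.524 = 2.169.
n = 2 × (2.169 / 0.379)² = 2 × 5.723² = 2 × 32.75 = 65.5.
Round up to the next whole participant.

n = 66 per group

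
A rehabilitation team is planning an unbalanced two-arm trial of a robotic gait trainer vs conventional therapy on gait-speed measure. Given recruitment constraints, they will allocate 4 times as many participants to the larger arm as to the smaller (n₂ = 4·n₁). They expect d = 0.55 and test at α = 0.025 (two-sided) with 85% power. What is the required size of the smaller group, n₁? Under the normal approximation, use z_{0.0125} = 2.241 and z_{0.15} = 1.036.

n₁ = 45

With allocation ratio k = n₂/n₁ = 4, Var(x̄₁−x̄₂) = σ²(1/n₁ + 1/(k·n₁)) = σ²·(k+1)/(k·n₁).
So n₁ = (1 + 1/k)·((z_{α/2} + z_β)/d)² = 1.250 × (3.277/0.55)².
n₁ = 1.250 × 35.50 = 44.4.
Round up: n₁ = 45, giving n₂ = 4 × 45 = 180.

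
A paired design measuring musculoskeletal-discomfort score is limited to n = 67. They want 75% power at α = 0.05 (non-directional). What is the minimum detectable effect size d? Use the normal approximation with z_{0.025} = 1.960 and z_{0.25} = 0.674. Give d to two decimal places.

d_min ≈ 0.32

For a single sample (or paired design) of n = 67: d_min = (z_{α/2} + z_β)/√n.
z-sum = 1.960 + 0.674 = 2.634.
d_min = 2.634 / √67 = 2.634 / 8.185 = 0.322.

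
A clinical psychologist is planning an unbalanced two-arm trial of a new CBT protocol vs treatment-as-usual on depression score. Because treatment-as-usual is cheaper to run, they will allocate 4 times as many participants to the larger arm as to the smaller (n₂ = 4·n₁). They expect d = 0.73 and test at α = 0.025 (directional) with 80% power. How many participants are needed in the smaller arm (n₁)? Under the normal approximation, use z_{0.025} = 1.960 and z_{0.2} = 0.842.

n₁ = 19

With allocation ratio k = n₂/n₁ = 4, Var(x̄₁−x̄₂) = σ²(1/n₁ + 1/(k·n₁)) = σ²·(k+1)/(k·n₁).
So n₁ = (1 + 1/k)·((z_{α} + z_β)/d)² = 1.250 × (2.802/0.73)².
n₁ = 1.250 × 14.73 = 18.4.
Round up: n₁ = 19, giving n₂ = 4 × 19 = 76.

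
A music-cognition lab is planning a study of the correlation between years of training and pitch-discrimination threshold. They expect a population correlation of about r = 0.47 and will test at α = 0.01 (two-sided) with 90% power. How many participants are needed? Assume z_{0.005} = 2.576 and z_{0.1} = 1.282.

n = 61

Fisher's z: C = ½·ln((1+r)/(1−r)) = ½·ln(2.7736) = 0.5101.
n = ((z_{α/2} + z_β)/C)² + 3.
(2.576 + 1.282) / 0.5101 = 3.858 / 0.5101 = 7.563.
n = 7.563² + 3 = 57.20 + 3 = 60.2.
Round up.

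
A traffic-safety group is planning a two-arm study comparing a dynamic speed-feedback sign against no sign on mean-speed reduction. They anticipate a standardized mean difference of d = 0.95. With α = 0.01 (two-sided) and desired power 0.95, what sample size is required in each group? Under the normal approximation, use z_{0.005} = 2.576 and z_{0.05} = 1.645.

For two independent groups with equal n: n = 2·((z_{α/2} + z_β) / d)².
z_{α/2} + z_β = 2.576 + 1.645 = 4.221.
n = 2 × (4.221 / 0.95)² = 2 × 4.443² = 2 × 19.74 = 39.5.
Round up to the next whole participant.

n = 40 per group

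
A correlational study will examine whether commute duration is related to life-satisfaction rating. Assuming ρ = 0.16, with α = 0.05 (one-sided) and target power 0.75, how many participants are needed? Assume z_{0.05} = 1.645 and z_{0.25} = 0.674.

n = 210

Fisher's z: C = ½·ln((1+r)/(1−r)) = ½·ln(1.3810) = 0.1614.
n = ((z_{α} + z_β)/C)² + 3.
(1.645 + 0.674) / 0.1614 = 2.319 / 0.1614 = 14.368.
n = 14.368² + 3 = 206.44 + 3 = 209.4.
Round up.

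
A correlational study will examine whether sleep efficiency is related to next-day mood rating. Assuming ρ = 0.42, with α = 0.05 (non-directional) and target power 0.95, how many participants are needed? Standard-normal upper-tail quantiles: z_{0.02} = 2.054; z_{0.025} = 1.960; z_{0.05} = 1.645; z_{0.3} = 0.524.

Fisher's z: C = ½·ln((1+r)/(1−r)) = ½·ln(2.4483) = 0.4477.
n = ((z_{α/2} + z_β)/C)² + 3.
(1.960 + 1.645) / 0.4477 = 3.605 / 0.4477 = 8.052.
n = 8.052² + 3 = 64.84 + 3 = 67.8.
Round up.

n = 68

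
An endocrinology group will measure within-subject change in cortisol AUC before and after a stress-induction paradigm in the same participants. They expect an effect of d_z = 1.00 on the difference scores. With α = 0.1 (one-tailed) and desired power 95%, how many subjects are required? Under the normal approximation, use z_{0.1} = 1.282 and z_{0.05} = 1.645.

n = 9 pairs

For a paired (one-sample on differences) test: n = ((z_{α} + z_β) / d)².
z_{α} + z_β = 1.282 + 1.645 = 2.927.
n = (2.927 / 1.00)² = 2.927² = 8.57.
Round up.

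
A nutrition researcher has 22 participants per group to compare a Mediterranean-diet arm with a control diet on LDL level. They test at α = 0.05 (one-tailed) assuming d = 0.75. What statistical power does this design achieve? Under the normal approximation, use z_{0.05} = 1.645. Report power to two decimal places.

power ≈ 0.80

For two equal groups, power = Φ(d·√(n/2) − z_{α}).
d·√(n/2) = 0.75 × √(22/2) = 0.75 × 3.317 = 2.487.
z_β = 2.487 − 1.645 = 0.842.
Power = Φ(0.842) = 0.800.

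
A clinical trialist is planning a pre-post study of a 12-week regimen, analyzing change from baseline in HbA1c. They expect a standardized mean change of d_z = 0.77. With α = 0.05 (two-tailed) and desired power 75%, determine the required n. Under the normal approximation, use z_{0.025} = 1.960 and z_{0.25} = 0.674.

For a paired (one-sample on differences) test: n = ((z_{α/2} + z_β) / d)².
z_{α/2} + z_β = 1.960 + 0.674 = 2.634.
n = (2.634 / 0.77)² = 3.421² = 11.70.
Round up.

n = 12 pairs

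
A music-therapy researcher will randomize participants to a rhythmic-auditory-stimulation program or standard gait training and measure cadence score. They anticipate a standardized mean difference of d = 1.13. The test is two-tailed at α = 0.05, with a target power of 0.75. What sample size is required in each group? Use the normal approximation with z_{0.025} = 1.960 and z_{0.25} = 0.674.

n = 11 per group

For two independent groups with equal n: n = 2·((z_{α/2} + z_β) / d)².
z_{α/2} + z_β = 1.960 + 0.674 = 2.634.
n = 2 × (2.634 / 1.13)² = 2 × 2.331² = 2 × 5.43 = 10.9.
Round up to the next whole participant.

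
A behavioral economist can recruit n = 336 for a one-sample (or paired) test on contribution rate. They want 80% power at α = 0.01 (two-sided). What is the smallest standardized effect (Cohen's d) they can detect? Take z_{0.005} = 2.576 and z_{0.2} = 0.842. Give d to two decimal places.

d_min ≈ 0.19

For a single sample (or paired design) of n = 336: d_min = (z_{α/2} + z_β)/√n.
z-sum = 2.576 + 0.842 = 3.418.
d_min = 3.418 / √336 = 3.418 / 18.330 = 0.186.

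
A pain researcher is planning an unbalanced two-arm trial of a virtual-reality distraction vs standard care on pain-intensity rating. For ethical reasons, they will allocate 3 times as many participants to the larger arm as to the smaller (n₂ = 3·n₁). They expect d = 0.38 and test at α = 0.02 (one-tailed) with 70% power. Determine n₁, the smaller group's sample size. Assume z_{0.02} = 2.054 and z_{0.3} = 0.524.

With allocation ratio k = n₂/n₁ = 3, Var(x̄₁−x̄₂) = σ²(1/n₁ + 1/(k·n₁)) = σ²·(k+1)/(k·n₁).
So n₁ = (1 + 1/k)·((z_{α} + z_β)/d)² = 1.333 × (2.578/0.38)².
n₁ = 1.333 × 46.03 = 61.4.
Round up: n₁ = 62, giving n₂ = 3 × 62 = 186.

n₁ = 62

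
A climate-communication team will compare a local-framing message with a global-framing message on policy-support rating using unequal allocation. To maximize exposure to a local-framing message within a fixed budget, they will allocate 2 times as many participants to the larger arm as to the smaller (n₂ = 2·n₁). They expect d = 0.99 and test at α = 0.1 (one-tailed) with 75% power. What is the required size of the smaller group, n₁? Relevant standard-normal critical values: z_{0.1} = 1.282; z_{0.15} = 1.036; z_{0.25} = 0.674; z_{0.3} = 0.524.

With allocation ratio k = n₂/n₁ = 2, Var(x̄₁−x̄₂) = σ²(1/n₁ + 1/(k·n₁)) = σ²·(k+1)/(k·n₁).
So n₁ = (1 + 1/k)·((z_{α} + z_β)/d)² = 1.500 × (1.956/0.99)².
n₁ = 1.500 × 3.90 = 5.9.
Round up: n₁ = 6, giving n₂ = 2 × 6 = 12.

n₁ = 6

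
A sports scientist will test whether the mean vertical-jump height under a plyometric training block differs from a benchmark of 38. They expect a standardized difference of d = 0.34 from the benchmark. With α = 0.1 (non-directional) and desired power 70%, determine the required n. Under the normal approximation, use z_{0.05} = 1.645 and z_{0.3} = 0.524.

For a one-sample test: n = ((z_{α/2} + z_β) / d)².
z_{α/2} + z_β = 1.645 + 0.524 = 2.169.
n = (2.169 / 0.34)² = 6.379² = 40.70.
Round up.

n = 41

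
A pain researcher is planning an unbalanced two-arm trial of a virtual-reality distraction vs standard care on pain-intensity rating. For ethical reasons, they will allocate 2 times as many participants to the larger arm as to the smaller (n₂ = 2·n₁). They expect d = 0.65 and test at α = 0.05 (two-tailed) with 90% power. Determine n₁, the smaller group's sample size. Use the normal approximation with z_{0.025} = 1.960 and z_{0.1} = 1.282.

With allocation ratio k = n₂/n₁ = 2, Var(x̄₁−x̄₂) = σ²(1/n₁ + 1/(k·n₁)) = σ²·(k+1)/(k·n₁).
So n₁ = (1 + 1/k)·((z_{α/2} + z_β)/d)² = 1.500 × (3.242/0.65)².
n₁ = 1.500 × 24.88 = 37.3.
Round up: n₁ = 38, giving n₂ = 2 × 38 = 76.

n₁ = 38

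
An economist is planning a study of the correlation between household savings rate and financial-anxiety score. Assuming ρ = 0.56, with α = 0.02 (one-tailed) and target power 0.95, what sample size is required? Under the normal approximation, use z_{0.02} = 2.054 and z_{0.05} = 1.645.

n = 38

Fisher's z: C = ½·ln((1+r)/(1−r)) = ½·ln(3.5455) = 0.6328.
n = ((z_{α} + z_β)/C)² + 3.
(2.054 + 1.645) / 0.6328 = 3.699 / 0.6328 = 5.845.
n = 5.845² + 3 = 34.17 + 3 = 37.2.
Round up.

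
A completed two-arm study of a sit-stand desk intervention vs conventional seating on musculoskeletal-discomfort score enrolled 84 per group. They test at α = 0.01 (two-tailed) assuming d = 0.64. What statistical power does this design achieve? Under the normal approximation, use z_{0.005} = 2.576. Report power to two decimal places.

power ≈ 0.94

For two equal groups, power = Φ(d·√(n/2) − z_{α/2}).
d·√(n/2) = 0.64 × √(84/2) = 0.64 × 6.481 = 4.148.
z_β = 4.148 − 2.576 = 1.572.
Power = Φ(1.572) = 0.942.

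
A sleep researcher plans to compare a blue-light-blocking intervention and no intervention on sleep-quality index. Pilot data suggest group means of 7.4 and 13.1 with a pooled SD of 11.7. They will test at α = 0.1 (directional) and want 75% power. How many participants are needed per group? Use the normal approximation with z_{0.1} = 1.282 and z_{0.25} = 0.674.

Cohen's d = |M₁ − M₂| / SD_pooled = |7.4 − 13.1| / 11.7 = 5.7 / 11.7 = 0.487.
For two independent groups with equal n: n = 2·((z_{α} + z_β) / d)².
z_{α} + z_β = 1.282 + 0.674 = 1.956.
n = 2 × (1.956 / 0.487)² = 2 × 4.016² = 2 × 16.13 = 32.3.
Round up to the next whole participant.

n = 33 per group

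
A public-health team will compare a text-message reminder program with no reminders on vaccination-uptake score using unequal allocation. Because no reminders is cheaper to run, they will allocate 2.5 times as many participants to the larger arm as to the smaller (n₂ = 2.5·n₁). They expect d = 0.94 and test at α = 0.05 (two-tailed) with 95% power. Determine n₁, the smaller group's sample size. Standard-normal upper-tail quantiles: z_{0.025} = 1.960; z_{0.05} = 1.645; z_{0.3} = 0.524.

With allocation ratio k = n₂/n₁ = 2.5, Var(x̄₁−x̄₂) = σ²(1/n₁ + 1/(k·n₁)) = σ²·(k+1)/(k·n₁).
So n₁ = (1 + 1/k)·((z_{α/2} + z_β)/d)² = 1.400 × (3.605/0.94)².
n₁ = 1.400 × 14.71 = 20.6.
Round up: n₁ = 21, giving n₂ = ⌈2.5 × 21⌉ = ⌈52.5⌉ = 53.

n₁ = 21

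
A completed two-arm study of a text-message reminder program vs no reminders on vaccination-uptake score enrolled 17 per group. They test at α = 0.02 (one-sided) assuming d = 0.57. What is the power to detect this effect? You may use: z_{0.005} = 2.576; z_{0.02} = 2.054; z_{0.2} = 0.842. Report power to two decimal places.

power ≈ 0.35

For two equal groups, power = Φ(d·√(n/2) − z_{α}).
d·√(n/2) = 0.57 × √(17/2) = 0.57 × 2.915 = 1.662.
z_β = 1.662 − 2.054 = -0.392.
Power = Φ(-0.392) = 0.347.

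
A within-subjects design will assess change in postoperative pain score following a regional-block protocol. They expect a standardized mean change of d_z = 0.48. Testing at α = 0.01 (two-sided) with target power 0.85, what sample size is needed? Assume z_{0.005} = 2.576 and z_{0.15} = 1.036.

n = 57 pairs

For a paired (one-sample on differences) test: n = ((z_{α/2} + z_β) / d)².
z_{α/2} + z_β = 2.576 + 1.036 = 3.612.
n = (3.612 / 0.48)² = 7.525² = 56.63.
Round up.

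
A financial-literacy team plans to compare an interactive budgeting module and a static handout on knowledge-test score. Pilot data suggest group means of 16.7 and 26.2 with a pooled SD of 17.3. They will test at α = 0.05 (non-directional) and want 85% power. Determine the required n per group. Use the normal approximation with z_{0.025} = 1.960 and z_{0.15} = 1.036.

Cohen's d = |M₁ − M₂| / SD_pooled = |16.7 − 26.2| / 17.3 = 9.5 / 17.3 = 0.549.
For two independent groups with equal n: n = 2·((z_{α/2} + z_β) / d)².
z_{α/2} + z_β = 1.960 + 1.036 = 2.996.
n = 2 × (2.996 / 0.549)² = 2 × 5.457² = 2 × 29.78 = 59.6.
Round up to the next whole participant.

n = 60 per group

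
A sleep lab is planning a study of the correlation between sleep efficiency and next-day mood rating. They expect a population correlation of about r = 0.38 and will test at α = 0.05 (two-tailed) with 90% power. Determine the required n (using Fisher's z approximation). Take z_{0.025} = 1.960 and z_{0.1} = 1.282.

n = 69

Fisher's z: C = ½·ln((1+r)/(1−r)) = ½·ln(2.2258) = 0.4001.
n = ((z_{α/2} + z_β)/C)² + 3.
(1.960 + 1.282) / 0.4001 = 3.242 / 0.4001 = 8.103.
n = 8.103² + 3 = 65.66 + 3 = 68.7.
Round up.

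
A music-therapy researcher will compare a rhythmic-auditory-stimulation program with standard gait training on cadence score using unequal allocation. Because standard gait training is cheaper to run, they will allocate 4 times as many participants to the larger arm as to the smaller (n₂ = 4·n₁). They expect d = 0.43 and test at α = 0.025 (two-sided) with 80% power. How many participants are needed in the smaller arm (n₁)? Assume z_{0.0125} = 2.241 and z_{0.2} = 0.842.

With allocation ratio k = n₂/n₁ = 4, Var(x̄₁−x̄₂) = σ²(1/n₁ + 1/(k·n₁)) = σ²·(k+1)/(k·n₁).
So n₁ = (1 + 1/k)·((z_{α/2} + z_β)/d)² = 1.250 × (3.083/0.43)².
n₁ = 1.250 × 51.41 = 64.3.
Round up: n₁ = 65, giving n₂ = 4 × 65 = 260.

n₁ = 65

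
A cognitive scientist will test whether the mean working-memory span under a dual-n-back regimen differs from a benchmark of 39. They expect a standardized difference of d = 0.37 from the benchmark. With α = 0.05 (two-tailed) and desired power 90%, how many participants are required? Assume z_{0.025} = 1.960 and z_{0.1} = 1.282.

n = 77

For a one-sample test: n = ((z_{α/2} + z_β) / d)².
z_{α/2} + z_β = 1.960 + 1.282 = 3.242.
n = (3.242 / 0.37)² = 8.762² = 76.78.
Round up.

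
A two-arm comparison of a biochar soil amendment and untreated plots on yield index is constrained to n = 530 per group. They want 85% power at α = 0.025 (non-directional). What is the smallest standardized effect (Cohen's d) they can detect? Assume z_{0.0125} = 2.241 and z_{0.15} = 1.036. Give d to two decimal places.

d_min ≈ 0.20

For two independent groups of n = 530 each: d_min = (z_{α/2} + z_β)·√(2/n).
z-sum = 2.241 + 1.036 = 3.277.
d_min = 3.277 × √(2/530) = 3.277 × 0.0614 = 0.201.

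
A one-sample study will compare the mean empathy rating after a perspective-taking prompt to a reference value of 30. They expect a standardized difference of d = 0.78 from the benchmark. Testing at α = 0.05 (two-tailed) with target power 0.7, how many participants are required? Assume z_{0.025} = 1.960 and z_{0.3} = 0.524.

For a one-sample test: n = ((z_{α/2} + z_β) / d)².
z_{α/2} + z_β = 1.960 + 0.524 = 2.484.
n = (2.484 / 0.78)² = 3.185² = 10.14.
Round up.

n = 11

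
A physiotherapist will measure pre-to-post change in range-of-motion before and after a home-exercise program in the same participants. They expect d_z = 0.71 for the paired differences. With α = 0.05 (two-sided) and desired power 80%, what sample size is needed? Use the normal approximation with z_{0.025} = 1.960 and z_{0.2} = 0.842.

n = 16 pairs

For a paired (one-sample on differences) test: n = ((z_{α/2} + z_β) / d)².
z_{α/2} + z_β = 1.960 + 0.842 = 2.802.
n = (2.802 / 0.71)² = 3.946² = 15.57.
Round up.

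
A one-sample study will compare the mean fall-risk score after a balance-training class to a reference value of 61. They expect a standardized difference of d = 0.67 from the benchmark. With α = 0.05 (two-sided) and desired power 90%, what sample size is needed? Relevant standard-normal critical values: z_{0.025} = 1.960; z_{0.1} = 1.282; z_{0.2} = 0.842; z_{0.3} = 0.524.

n = 24

For a one-sample test: n = ((z_{α/2} + z_β) / d)².
z_{α/2} + z_β = 1.960 + 1.282 = 3.242.
n = (3.242 / 0.67)² = 4.839² = 23.41.
Round up.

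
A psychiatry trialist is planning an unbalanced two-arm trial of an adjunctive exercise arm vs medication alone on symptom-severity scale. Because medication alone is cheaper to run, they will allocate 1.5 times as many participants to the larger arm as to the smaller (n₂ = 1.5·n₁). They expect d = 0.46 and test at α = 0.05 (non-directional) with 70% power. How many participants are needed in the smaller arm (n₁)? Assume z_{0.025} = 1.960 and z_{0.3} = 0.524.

n₁ = 49

With allocation ratio k = n₂/n₁ = 1.5, Var(x̄₁−x̄₂) = σ²(1/n₁ + 1/(k·n₁)) = σ²·(k+1)/(k·n₁).
So n₁ = (1 + 1/k)·((z_{α/2} + z_β)/d)² = 1.667 × (2.484/0.46)².
n₁ = 1.667 × 29.16 = 48.6.
Round up: n₁ = 49, giving n₂ = ⌈1.5 × 49⌉ = ⌈73.5⌉ = 74.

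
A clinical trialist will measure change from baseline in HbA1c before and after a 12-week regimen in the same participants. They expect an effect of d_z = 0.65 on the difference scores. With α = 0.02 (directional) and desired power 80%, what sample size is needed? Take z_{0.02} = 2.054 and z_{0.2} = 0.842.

n = 20 pairs

For a paired (one-sample on differences) test: n = ((z_{α} + z_β) / d)².
z_{α} + z_β = 2.054 + 0.842 = 2.896.
n = (2.896 / 0.65)² = 4.455² = 19.85.
Round up.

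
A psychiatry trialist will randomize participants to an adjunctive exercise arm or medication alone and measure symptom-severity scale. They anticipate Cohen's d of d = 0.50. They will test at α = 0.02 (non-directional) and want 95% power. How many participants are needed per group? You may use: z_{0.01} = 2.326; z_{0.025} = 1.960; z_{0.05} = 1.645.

n = 127 per group

For two independent groups with equal n: n = 2·((z_{α/2} + z_β) / d)².
z_{α/2} + z_β = 2.326 + 1.645 = 3.971.
n = 2 × (3.971 / 0.50)² = 2 × 7.942² = 2 × 63.08 = 126.2.
Round up to the next whole participant.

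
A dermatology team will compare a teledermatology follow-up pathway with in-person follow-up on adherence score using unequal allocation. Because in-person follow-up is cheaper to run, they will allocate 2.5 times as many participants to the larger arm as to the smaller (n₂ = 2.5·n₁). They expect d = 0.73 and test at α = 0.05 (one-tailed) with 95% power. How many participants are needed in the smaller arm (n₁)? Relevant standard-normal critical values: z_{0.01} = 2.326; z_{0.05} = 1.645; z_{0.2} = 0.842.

n₁ = 29

With allocation ratio k = n₂/n₁ = 2.5, Var(x̄₁−x̄₂) = σ²(1/n₁ + 1/(k·n₁)) = σ²·(k+1)/(k·n₁).
So n₁ = (1 + 1/k)·((z_{α} + z_β)/d)² = 1.400 × (3.290/0.73)².
n₁ = 1.400 × 20.31 = 28.4.
Round up: n₁ = 29, giving n₂ = ⌈2.5 × 29⌉ = ⌈72.5⌉ = 73.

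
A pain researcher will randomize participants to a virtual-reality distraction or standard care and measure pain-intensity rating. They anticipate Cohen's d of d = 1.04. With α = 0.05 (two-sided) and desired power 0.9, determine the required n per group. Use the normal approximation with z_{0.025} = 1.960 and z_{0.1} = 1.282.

n = 20 per group

For two independent groups with equal n: n = 2·((z_{α/2} + z_β) / d)².
z_{α/2} + z_β = 1.960 + 1.282 = 3.242.
n = 2 × (3.242 / 1.04)² = 2 × 3.117² = 2 × 9.72 = 19.4.
Round up to the next whole participant.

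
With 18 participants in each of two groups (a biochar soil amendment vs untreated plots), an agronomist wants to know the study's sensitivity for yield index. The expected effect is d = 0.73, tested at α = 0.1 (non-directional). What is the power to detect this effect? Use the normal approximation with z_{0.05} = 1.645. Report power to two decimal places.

power ≈ 0.71

For two equal groups, power = Φ(d·√(n/2) − z_{α/2}).
d·√(n/2) = 0.73 × √(18/2) = 0.73 × 3.000 = 2.190.
z_β = 2.190 − 1.645 = 0.545.
Power = Φ(0.545) = 0.707.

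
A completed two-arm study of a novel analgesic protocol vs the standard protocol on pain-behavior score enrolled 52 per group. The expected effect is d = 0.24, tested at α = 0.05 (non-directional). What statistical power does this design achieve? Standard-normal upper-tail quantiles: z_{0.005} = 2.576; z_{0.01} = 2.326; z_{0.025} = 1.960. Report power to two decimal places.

power ≈ 0.23

For two equal groups, power = Φ(d·√(n/2) − z_{α/2}).
d·√(n/2) = 0.24 × √(52/2) = 0.24 × 5.099 = 1.224.
z_β = 1.224 − 1.960 = -0.736.
Power = Φ(-0.736) = 0.231.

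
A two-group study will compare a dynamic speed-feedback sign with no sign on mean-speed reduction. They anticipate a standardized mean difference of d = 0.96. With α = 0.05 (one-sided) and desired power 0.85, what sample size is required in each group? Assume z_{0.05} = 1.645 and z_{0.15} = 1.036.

For two independent groups with equal n: n = 2·((z_{α} + z_β) / d)².
z_{α} + z_β = 1.645 + 1.036 = 2.681.
n = 2 × (2.681 / 0.96)² = 2 × 2.793² = 2 × 7.80 = 15.6.
Round up to the next whole participant.

n = 16 per group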